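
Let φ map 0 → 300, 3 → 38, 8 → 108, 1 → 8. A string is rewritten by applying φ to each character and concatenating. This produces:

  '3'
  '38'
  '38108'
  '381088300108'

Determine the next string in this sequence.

Apply φ to 381088300108 symbol by symbol: 3→38, 8→108, 1→8, 0→300, 8→108, 8→108, 3→38, 0→300, 0→300, 1→8, 0→300, 8→108; joined: 38 108 8 300 108 108 38 300 300 8 300 108.

381088300108108383003008300108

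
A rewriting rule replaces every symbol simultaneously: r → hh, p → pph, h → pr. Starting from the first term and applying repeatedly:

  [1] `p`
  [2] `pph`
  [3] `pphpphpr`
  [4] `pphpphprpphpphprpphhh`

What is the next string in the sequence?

Replace each of the 21 characters of pphpphprpphpphprpphhh in place — pph pph pr pph pph pr pph hh pph pph pr pph pph pr pph hh pph pph pr pr pr — and concatenate.

pphpphprpphpphprpphhhpphpphprpphpphprpphhhpphpphprprpr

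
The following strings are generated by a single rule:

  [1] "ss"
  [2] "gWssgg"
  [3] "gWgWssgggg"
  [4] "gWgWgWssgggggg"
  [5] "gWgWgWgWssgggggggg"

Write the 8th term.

Every step adds gW to the front and gg to the end of the previous string.
From gWgWgWgWssgggggggg, 3 further steps: gWgWgWgWssgggggggg → gWgWgWgWgWssgggggggggg → gWgWgWgWgWgWssgggggggggggg → (answer).

gWgWgWgWgWgWgWssgggggggggggggg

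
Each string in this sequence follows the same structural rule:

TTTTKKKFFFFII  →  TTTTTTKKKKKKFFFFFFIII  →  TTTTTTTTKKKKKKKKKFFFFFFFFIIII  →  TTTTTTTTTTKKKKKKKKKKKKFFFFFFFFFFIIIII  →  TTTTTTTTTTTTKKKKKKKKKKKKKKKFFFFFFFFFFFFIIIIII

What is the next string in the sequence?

TTTTTTTTTTTTTTKKKKKKKKKKKKKKKKKKFFFFFFFFFFFFFFIIIIIII

The n-th term is 2n+2 T's then 3n K's then 2n+2 F's then n+1 I's (n = 1, 2, …).
Setting n = 6 gives 14, 18, 14, 7 characters in each block.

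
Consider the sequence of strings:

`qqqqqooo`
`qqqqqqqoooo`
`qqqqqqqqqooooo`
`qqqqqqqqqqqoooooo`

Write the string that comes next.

Each string has the form q^{2n+1} o^{n+1}, where the shown terms are n = 2, 3, 4, 5.
Setting n = 6 gives 13, 7 characters in each block.

qqqqqqqqqqqqqooooooo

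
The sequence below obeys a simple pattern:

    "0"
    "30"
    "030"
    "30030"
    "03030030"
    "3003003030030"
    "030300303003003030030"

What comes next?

This is a Fibonacci-style word recurrence s(k) = s(k−2)·s(k−1): e.g. 0·30 = 030.
The next term joins 3003003030030 and 030300303003003030030.

3003003030030030300303003003030030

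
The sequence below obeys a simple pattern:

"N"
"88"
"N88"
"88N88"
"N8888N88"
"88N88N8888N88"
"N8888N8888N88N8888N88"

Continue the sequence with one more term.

88N88N8888N88N8888N8888N88N8888N88

This is a Fibonacci-style word recurrence s(k) = s(k−2)·s(k−1): e.g. N·88 = N88.
The next term joins 88N88N8888N88 and N8888N8888N88N8888N88.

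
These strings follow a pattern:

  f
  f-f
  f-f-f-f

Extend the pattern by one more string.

f-f-f-f-f-f-f-f

Each string is two copies of the previous one joined by '-'.
So the next term is two copies of f-f-f-f with '-' between the halves.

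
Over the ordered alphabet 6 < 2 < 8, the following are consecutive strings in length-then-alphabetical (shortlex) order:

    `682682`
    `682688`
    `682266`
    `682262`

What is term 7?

Advancing 3 positions from 682262 through 682262 → 682268 → 682226 reaches term 7.

682222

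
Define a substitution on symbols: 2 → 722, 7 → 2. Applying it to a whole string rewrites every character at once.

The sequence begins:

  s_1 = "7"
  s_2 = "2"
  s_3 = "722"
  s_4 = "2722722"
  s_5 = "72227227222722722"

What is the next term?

Replace each of the 17 characters of 72227227222722722 in place — 2 722 722 722 2 722 722 2 722 722 722 2 722 722 2 722 722 — and concatenate.

27227227222722722272272272227227222722722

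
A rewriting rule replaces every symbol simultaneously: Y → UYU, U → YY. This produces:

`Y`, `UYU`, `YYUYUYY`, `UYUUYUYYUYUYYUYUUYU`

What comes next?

Replace each of the 19 characters of UYUUYUYYUYUYYUYUUYU in place — YY UYU YY YY UYU YY UYU UYU YY UYU YY UYU UYU YY UYU YY YY UYU YY — and concatenate.

YYUYUYYYYUYUYYUYUUYUYYUYUYYUYUUYUYYUYUYYYYUYUYY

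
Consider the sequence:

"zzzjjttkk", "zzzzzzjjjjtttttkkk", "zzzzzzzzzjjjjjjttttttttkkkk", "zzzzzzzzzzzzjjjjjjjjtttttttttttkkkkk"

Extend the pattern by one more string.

zzzzzzzzzzzzzzzjjjjjjjjjjttttttttttttttkkkkkk

The n-th term is 3n z's then 2n j's then 3n-1 t's then n+1 k's (n = 1, 2, …).
Setting n = 5 gives 15, 10, 14, 6 characters in each block.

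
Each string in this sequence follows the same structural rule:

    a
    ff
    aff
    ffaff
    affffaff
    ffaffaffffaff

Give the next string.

From term 3 onward, concatenate the second-to-last term with the last: a·ff = aff, ff·aff = ffaff, …
So term 7 is affffaff·ffaffaffffaff.

affffaffffaffaffffaff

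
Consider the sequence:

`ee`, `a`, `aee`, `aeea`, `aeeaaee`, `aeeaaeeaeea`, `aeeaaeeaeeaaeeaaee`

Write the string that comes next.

aeeaaeeaeeaaeeaaeeaeeaaeeaeea

From term 3 onward, concatenate the last term with the second-to-last: a·ee = aee, aee·a = aeea, …
So term 8 is aeeaaeeaeeaaeeaaee·aeeaaeeaeea.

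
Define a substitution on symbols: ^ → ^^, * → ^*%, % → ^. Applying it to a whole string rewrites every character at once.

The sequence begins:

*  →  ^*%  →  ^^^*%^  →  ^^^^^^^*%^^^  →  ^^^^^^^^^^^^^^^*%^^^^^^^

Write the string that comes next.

^^^^^^^^^^^^^^^^^^^^^^^^^^^^^^^*%^^^^^^^^^^^^^^^

Replace each of the 24 characters of ^^^^^^^^^^^^^^^*%^^^^^^^ in place — ^^ ^^ ^^ ^^ ^^ ^^ ^^ ^^ ^^ ^^ ^^ ^^ ^^ ^^ ^^ ^*% ^ ^^ ^^ ^^ ^^ ^^ ^^ ^^ — and concatenate.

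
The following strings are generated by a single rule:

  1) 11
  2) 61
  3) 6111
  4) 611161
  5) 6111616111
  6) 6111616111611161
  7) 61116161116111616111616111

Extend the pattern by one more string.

611161611161116161116161116111616111611161

From term 3 onward, concatenate the last term with the second-to-last: 61·11 = 6111, 6111·61 = 611161, …
So term 8 is 61116161116111616111616111·6111616111611161.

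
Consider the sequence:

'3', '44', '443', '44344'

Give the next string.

Each term (from the third on) is the previous term followed by the one before it: term 3 = 44·3 = 443.
So term 5 is 44344·443.

44344443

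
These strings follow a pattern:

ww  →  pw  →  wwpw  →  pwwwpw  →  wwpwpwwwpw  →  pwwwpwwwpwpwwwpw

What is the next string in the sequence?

wwpwpwwwpwpwwwpwwwpwpwwwpw

Each term (from the third on) is the two preceding terms concatenated in order: term 3 = ww·pw = wwpw.
The next term joins wwpwpwwwpw and pwwwpwwwpwpwwwpw.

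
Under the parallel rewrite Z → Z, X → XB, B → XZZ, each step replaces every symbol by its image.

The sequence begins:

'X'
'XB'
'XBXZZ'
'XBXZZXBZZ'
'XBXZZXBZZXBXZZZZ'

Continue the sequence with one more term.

Rewriting the 16 symbols of XBXZZXBZZXBXZZZZ one by one yields XB XZZ XB Z Z XB XZZ Z Z XB XZZ XB Z Z Z Z; concatenated:

XBXZZXBZZXBXZZZZXBXZZXBZZZZ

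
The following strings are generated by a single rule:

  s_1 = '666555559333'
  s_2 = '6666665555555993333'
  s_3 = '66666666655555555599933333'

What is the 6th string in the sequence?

66666666666666666655555555555555599999933333333

Reading off run lengths: 6 runs 3, 6, 9; 5 runs 5, 7, 9; 9 runs 1, 2, 3; 3 runs 3, 4, 5 — each is linear in n (n = 1, 2, …).
Setting n = 6 gives 18, 15, 6, 8 characters in each block.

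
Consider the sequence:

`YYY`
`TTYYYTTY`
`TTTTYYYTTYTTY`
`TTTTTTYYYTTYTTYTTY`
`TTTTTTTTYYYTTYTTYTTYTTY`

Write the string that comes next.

Every step adds TT to the front and TTY to the end of the previous string.
Applying this once more to TTTTTTTTYYYTTYTTYTTYTTY:

TTTTTTTTTTYYYTTYTTYTTYTTYTTY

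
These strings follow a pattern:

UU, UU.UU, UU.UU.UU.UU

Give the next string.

s(k+1) = s(k)·.·s(k) — each term doubles the last with '.' between the halves.
One more doubling of UU.UU.UU.UU gives the answer.

UU.UU.UU.UU.UU.UU.UU.UU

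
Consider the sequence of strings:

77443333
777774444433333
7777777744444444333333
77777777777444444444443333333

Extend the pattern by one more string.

777777777777774444444444444433333333

Each string has the form 7^{3n-1} 4^{3n-1} 3^{n+3} (n = 1, 2, …).
For the next term, n = 5, so the run lengths are 14, 14, 8.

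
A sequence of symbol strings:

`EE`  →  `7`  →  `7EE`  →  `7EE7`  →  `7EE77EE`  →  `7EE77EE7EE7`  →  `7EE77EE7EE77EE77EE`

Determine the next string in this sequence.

From term 3 onward, concatenate the last term with the second-to-last: 7·EE = 7EE, 7EE·7 = 7EE7, …
The next term joins 7EE77EE7EE77EE77EE and 7EE77EE7EE7.

7EE77EE7EE77EE77EE7EE77EE7EE7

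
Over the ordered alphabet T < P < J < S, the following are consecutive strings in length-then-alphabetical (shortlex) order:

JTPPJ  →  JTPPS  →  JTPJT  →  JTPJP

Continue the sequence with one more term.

Treat JTPJP as a base-4 numeral over the given alphabet and add one, carrying through any trailing S's.

JTPJJ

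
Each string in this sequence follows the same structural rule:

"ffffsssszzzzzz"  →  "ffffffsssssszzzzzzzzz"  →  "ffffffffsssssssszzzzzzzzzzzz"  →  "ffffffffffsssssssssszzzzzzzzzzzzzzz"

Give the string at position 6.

Term n consists of 2n f's, followed by 2n s's, followed by 3n z's, where the shown terms are n = 2, 3, 4, 5.
For term 6, n = 7, so the run lengths are 14, 14, 21.

ffffffffffffffsssssssssssssszzzzzzzzzzzzzzzzzzzzz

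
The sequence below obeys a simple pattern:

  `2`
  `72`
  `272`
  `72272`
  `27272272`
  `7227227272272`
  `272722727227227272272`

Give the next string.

7227227272272272722727227227272272

This is a Fibonacci-style word recurrence s(k) = s(k−2)·s(k−1): e.g. 2·72 = 272.
The next term joins 7227227272272 and 272722727227227272272.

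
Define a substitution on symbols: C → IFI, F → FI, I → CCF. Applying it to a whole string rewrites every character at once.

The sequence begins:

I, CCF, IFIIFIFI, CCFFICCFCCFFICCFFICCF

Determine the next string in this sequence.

IFIIFIFIFICCFIFIIFIFIIFIIFIFIFICCFIFIIFIFIFICCFIFIIFIFI

Replace each of the 21 characters of CCFFICCFCCFFICCFFICCF in place — IFI IFI FI FI CCF IFI IFI FI IFI IFI FI FI CCF IFI IFI FI FI CCF IFI IFI FI — and concatenate.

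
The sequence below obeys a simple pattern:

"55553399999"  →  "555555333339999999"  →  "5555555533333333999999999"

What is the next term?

55555555553333333333399999999999

Reading off run lengths: 5 runs 4, 6, 8; 3 runs 2, 5, 8; 9 runs 5, 7, 9 — each is linear in n (n = 1, 2, …).
At n = 4 the blocks have lengths 10, 11, 11.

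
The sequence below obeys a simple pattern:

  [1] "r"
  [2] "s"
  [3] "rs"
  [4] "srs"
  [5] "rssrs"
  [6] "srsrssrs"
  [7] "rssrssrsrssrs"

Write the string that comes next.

srsrssrsrssrssrsrssrs

From term 3 onward, concatenate the second-to-last term with the last: r·s = rs, s·rs = srs, …
The next term joins srsrssrs and rssrssrsrssrs.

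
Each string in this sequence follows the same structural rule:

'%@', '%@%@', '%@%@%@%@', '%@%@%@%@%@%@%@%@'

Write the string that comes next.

%@%@%@%@%@%@%@%@%@%@%@%@%@%@%@%@

s(k+1) = s(k)·s(k) — each term doubles the last.
So the next term is two copies of %@%@%@%@%@%@%@%@.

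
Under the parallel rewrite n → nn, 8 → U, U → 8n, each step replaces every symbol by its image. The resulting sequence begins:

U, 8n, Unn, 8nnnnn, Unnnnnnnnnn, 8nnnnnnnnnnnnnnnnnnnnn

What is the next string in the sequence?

Unnnnnnnnnnnnnnnnnnnnnnnnnnnnnnnnnnnnnnnnnn

Applying the rule to each of the 22 symbols of 8nnnnnnnnnnnnnnnnnnnnn gives the pieces U nn nn nn nn nn nn nn nn nn nn nn nn nn nn nn nn nn nn nn nn nn, which concatenate to the answer.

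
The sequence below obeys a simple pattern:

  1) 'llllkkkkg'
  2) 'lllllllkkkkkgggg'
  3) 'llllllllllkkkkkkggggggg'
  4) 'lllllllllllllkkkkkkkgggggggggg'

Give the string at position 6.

The n-th term is 3n+1 l's then n+3 k's then 3n-2 g's (n = 1, 2, …).
Setting n = 6 gives 19, 9, 16 characters in each block.

lllllllllllllllllllkkkkkkkkkgggggggggggggggg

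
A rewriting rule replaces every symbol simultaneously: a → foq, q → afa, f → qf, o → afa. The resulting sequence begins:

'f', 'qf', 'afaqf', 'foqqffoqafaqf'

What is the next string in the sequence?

Rewriting the 13 symbols of foqqffoqafaqf one by one yields qf afa afa afa qf qf afa afa foq qf foq afa qf; concatenated:

qfafaafaafaqfqfafaafafoqqffoqafaqf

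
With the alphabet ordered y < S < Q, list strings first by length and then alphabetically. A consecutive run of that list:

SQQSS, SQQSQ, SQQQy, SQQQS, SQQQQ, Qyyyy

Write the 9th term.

Continuing the enumeration 3 steps past Qyyyy: Qyyyy → QyyyS → QyyyQ → (answer).

QyySy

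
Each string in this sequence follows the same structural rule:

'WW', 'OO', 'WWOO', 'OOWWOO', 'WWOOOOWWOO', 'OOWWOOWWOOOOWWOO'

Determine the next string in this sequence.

Each term (from the third on) is the two preceding terms concatenated in order: term 3 = WW·OO = WWOO.
So term 7 is WWOOOOWWOO·OOWWOOWWOOOOWWOO.

WWOOOOWWOOOOWWOOWWOOOOWWOO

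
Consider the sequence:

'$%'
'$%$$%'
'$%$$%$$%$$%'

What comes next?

s(k+1) = s(k)·$·s(k) — each term doubles the last with '$' between the halves.
Doubling $%$$%$$%$$% with '$' between the halves:

$%$$%$$%$$%$$%$$%$$%$$%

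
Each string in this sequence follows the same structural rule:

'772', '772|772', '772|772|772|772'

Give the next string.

Each string is two copies of the previous one joined by '|'.
Doubling 772|772|772|772 with '|' between the halves:

772|772|772|772|772|772|772|772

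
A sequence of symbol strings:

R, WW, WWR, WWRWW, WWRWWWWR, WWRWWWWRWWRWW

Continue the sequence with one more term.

WWRWWWWRWWRWWWWRWWWWR

From term 3 onward, concatenate the last term with the second-to-last: WW·R = WWR, WWR·WW = WWRWW, …
So term 7 is WWRWWWWRWWRWW·WWRWWWWR.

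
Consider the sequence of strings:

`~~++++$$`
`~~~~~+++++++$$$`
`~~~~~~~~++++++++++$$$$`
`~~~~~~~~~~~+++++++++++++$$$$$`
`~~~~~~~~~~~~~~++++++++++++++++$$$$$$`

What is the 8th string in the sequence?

~~~~~~~~~~~~~~~~~~~~~~~+++++++++++++++++++++++++$$$$$$$$$

Reading off run lengths: ~ runs 2, 5, 8, 11, 14; + runs 4, 7, 10, 13, 16; $ runs 2, 3, 4, 5, 6 — each is linear in n (n = 1, 2, …).
Setting n = 8 gives 23, 25, 9 characters in each block.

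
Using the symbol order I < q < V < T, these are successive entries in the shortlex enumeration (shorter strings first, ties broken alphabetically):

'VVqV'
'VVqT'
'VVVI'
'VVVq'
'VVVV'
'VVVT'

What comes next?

Treat VVVT as a base-4 numeral over the given alphabet and add one, carrying through any trailing T's.

VVTI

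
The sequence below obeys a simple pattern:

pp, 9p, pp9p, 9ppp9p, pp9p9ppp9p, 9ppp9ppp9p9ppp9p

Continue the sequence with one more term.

This is a Fibonacci-style word recurrence s(k) = s(k−2)·s(k−1): e.g. pp·9p = pp9p.
Continuing: pp9p9ppp9p · 9ppp9ppp9p9ppp9p gives term 7.

pp9p9ppp9p9ppp9ppp9p9ppp9p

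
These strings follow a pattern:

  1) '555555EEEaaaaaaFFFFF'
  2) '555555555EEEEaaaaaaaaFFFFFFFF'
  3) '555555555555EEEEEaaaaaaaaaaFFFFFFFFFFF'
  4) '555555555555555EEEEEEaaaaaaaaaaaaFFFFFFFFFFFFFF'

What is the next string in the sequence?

Each string has the form 5^{3n} E^{n+1} a^{2n+2} F^{3n-1}, where the shown terms are n = 2, 3, 4, 5.
For the next term, n = 6, so the run lengths are 18, 7, 14, 17.

555555555555555555EEEEEEEaaaaaaaaaaaaaaFFFFFFFFFFFFFFFFF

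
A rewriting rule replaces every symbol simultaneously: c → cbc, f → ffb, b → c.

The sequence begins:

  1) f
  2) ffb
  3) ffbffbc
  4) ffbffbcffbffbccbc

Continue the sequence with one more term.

Replace each of the 17 characters of ffbffbcffbffbccbc in place — ffb ffb c ffb ffb c cbc ffb ffb c ffb ffb c cbc cbc c cbc — and concatenate.

ffbffbcffbffbccbcffbffbcffbffbccbccbcccbc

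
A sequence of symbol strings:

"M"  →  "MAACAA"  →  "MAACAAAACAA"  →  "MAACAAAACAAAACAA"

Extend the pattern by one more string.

Every step adds AACAA to the end: s(k+1) = s(k)·AACAA.
Applying this once more to MAACAAAACAAAACAA:

MAACAAAACAAAACAAAACAA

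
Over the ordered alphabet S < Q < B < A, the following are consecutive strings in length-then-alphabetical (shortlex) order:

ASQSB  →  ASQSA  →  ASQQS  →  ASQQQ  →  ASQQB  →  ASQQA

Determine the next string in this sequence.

ASQBS

The successor of ASQQA increments the rightmost position that isn't already A and resets every position after it to S.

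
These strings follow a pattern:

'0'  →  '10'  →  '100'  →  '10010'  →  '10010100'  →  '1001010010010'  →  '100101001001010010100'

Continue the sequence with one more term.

1001010010010100101001001010010010

Each term (from the third on) is the previous term followed by the one before it: term 3 = 10·0 = 100.
The next term joins 100101001001010010100 and 1001010010010.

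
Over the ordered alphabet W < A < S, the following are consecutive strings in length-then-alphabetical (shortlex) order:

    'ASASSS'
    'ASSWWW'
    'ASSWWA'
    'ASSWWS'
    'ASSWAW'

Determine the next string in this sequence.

ASSWAA

The successor of ASSWAW increments the rightmost position that isn't already S and resets every position after it to W.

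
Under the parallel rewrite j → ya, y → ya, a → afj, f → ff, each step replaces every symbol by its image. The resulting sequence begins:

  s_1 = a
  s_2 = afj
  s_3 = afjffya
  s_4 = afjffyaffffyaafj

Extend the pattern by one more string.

Replace each of the 16 characters of afjffyaffffyaafj in place — afj ff ya ff ff ya afj ff ff ff ff ya afj afj ff ya — and concatenate.

afjffyaffffyaafjffffffffyaafjafjffya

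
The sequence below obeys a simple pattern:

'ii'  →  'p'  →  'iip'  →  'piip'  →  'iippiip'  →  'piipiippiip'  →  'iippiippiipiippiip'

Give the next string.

piipiippiipiippiippiipiippiip

From term 3 onward, concatenate the second-to-last term with the last: ii·p = iip, p·iip = piip, …
The next term joins piipiippiip and iippiippiipiippiip.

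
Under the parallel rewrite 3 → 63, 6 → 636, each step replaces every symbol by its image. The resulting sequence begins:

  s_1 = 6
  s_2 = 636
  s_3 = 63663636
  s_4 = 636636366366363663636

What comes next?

6366363663663636636366366363663663636636366366363663636

φ(636636366366363663636) expands symbol-by-symbol to 636 63 636 636 63 636 63 636 636 63 636 636 63 636 63 636 636 63 636 63 636; joining the 21 pieces gives the next term.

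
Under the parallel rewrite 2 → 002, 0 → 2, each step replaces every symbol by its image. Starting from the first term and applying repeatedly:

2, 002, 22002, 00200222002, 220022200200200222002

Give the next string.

Rewriting the 21 symbols of 220022200200200222002 one by one yields 002 002 2 2 002 002 002 2 2 002 2 2 002 2 2 002 002 002 2 2 002; concatenated:

0020022200200200222002220022200200200222002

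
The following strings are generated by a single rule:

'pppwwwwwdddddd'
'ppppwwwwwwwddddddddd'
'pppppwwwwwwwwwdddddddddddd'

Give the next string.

Reading off run lengths: p runs 3, 4, 5; w runs 5, 7, 9; d runs 6, 9, 12 — each is linear in n, where the shown terms are n = 2, 3, 4.
At n = 5 the blocks have lengths 6, 11, 15.

ppppppwwwwwwwwwwwddddddddddddddd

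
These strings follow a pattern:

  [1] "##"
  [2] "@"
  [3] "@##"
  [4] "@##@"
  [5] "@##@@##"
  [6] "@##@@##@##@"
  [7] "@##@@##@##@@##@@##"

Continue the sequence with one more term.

From term 3 onward, concatenate the last term with the second-to-last: @·## = @##, @##·@ = @##@, …
So term 8 is @##@@##@##@@##@@##·@##@@##@##@.

@##@@##@##@@##@@##@##@@##@##@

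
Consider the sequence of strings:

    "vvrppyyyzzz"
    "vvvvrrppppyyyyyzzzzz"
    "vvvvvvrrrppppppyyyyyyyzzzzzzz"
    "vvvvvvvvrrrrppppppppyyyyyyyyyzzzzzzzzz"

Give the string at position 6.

vvvvvvvvvvvvrrrrrrppppppppppppyyyyyyyyyyyyyzzzzzzzzzzzzz

Term n consists of 2n v's, followed by n r's, followed by 2n p's, followed by 2n+1 y's, followed by 2n+1 z's (n = 1, 2, …).
Setting n = 6 gives 12, 6, 12, 13, 13 characters in each block.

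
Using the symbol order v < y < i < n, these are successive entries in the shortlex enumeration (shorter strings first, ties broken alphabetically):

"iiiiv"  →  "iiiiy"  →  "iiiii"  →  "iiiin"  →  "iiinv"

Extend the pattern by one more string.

Find the rightmost character of iiinv below n, bump it to the next letter, and reset everything to its right to v.

iiiny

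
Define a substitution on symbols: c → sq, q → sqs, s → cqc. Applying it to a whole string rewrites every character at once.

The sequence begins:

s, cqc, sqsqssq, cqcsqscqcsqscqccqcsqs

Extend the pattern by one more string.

Replace each of the 21 characters of cqcsqscqcsqscqccqcsqs in place — sq sqs sq cqc sqs cqc sq sqs sq cqc sqs cqc sq sqs sq sq sqs sq cqc sqs cqc — and concatenate.

sqsqssqcqcsqscqcsqsqssqcqcsqscqcsqsqssqsqsqssqcqcsqscqc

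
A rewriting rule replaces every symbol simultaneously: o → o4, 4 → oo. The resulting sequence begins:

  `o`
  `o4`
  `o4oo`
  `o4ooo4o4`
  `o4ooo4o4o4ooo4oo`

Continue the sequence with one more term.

φ(o4ooo4o4o4ooo4oo) expands symbol-by-symbol to o4 oo o4 o4 o4 oo o4 oo o4 oo o4 o4 o4 oo o4 o4; joining the 16 pieces gives the next term.

o4ooo4o4o4ooo4ooo4ooo4o4o4ooo4o4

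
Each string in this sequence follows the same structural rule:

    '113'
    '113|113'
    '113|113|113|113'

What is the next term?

Every step duplicates the string with '|' between the halves.
Doubling 113|113|113|113 with '|' between the halves:

113|113|113|113|113|113|113|113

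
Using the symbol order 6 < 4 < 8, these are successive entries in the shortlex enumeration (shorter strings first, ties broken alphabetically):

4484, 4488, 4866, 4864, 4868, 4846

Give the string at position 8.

4848

Continuing the enumeration 2 steps past 4846: 4846 → 4844 → (answer).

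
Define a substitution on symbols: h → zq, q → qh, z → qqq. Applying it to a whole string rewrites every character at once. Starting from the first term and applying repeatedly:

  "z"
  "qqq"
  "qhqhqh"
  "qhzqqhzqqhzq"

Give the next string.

qhzqqqqqhqhzqqqqqhqhzqqqqqh

Rewriting each symbol of qhzqqhzqqhzq: q→qh, h→zq, z→qqq, q→qh, q→qh, h→zq, z→qqq, q→qh, q→qh, h→zq, z→qqq, q→qh, which concatenates to qh zq qqq qh qh zq qqq qh qh zq qqq qh.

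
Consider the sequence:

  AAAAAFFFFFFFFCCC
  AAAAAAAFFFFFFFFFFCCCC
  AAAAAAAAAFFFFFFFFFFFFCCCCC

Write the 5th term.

Reading off run lengths: A runs 5, 7, 9; F runs 8, 10, 12; C runs 3, 4, 5 — each is linear in n, where the shown terms are n = 3, 4, 5.
Setting n = 7 gives 13, 16, 7 characters in each block.

AAAAAAAAAAAAAFFFFFFFFFFFFFFFFCCCCCCC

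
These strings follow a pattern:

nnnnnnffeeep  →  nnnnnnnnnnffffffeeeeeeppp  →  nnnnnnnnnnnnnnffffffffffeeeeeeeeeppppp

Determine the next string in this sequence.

nnnnnnnnnnnnnnnnnnffffffffffffffeeeeeeeeeeeeppppppp

Each string has the form n^{4n+2} f^{4n-2} e^{3n} p^{2n-1} (n = 1, 2, …).
At n = 4 the blocks have lengths 18, 14, 12, 7.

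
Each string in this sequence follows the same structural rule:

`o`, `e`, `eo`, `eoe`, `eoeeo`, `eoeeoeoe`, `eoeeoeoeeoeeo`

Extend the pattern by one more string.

Each term (from the third on) is the previous term followed by the one before it: term 3 = e·o = eo.
So term 8 is eoeeoeoeeoeeo·eoeeoeoe.

eoeeoeoeeoeeoeoeeoeoe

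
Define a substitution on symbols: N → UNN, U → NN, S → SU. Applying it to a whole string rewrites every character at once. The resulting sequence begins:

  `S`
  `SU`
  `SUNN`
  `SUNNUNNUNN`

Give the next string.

SUNNUNNUNNNNUNNUNNNNUNNUNN

Apply φ to SUNNUNNUNN symbol by symbol: S→SU, U→NN, N→UNN, N→UNN, U→NN, N→UNN, N→UNN, U→NN, N→UNN, N→UNN; joined: SU NN UNN UNN NN UNN UNN NN UNN UNN.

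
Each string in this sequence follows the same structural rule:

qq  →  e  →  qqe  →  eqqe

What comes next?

Each term (from the third on) is the two preceding terms concatenated in order: term 3 = qq·e = qqe.
The next term joins qqe and eqqe.

qqeeqqe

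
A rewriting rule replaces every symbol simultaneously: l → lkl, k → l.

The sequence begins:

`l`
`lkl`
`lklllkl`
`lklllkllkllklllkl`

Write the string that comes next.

Rewriting the 17 symbols of lklllkllkllklllkl one by one yields lkl l lkl lkl lkl l lkl lkl l lkl lkl l lkl lkl lkl l lkl; concatenated:

lklllkllkllklllkllklllkllklllkllkllklllkl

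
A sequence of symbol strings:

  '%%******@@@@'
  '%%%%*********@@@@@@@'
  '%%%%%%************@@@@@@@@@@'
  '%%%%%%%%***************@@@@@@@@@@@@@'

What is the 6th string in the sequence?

Each string has the form %^{2n-2} *^{3n} @^{3n-2}, where the shown terms are n = 2, 3, 4, 5.
Setting n = 7 gives 12, 21, 19 characters in each block.

%%%%%%%%%%%%*********************@@@@@@@@@@@@@@@@@@@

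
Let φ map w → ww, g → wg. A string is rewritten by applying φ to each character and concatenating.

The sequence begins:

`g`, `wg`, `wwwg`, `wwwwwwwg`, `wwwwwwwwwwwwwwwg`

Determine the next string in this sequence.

wwwwwwwwwwwwwwwwwwwwwwwwwwwwwwwg

Replace each of the 16 characters of wwwwwwwwwwwwwwwg in place — ww ww ww ww ww ww ww ww ww ww ww ww ww ww ww wg — and concatenate.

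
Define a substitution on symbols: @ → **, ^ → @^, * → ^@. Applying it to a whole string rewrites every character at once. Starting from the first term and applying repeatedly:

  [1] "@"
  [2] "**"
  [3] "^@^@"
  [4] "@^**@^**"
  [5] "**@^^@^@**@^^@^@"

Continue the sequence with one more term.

Applying the rule to each of the 16 symbols of **@^^@^@**@^^@^@ gives the pieces ^@ ^@ ** @^ @^ ** @^ ** ^@ ^@ ** @^ @^ ** @^ **, which concatenate to the answer.

^@^@**@^@^**@^**^@^@**@^@^**@^**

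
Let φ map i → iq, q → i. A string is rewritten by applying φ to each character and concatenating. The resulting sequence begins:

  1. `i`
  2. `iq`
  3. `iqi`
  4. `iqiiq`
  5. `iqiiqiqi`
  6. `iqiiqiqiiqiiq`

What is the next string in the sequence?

iqiiqiqiiqiiqiqiiqiqi

φ(iqiiqiqiiqiiq) expands symbol-by-symbol to iq i iq iq i iq i iq iq i iq iq i; joining the 13 pieces gives the next term.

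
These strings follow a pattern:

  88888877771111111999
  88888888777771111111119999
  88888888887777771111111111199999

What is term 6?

88888888888888887777777771111111111111111199999999

Each string has the form 8^{2n} 7^{n+1} 1^{2n+1} 9^{n}, where the shown terms are n = 3, 4, 5.
Setting n = 8 gives 16, 9, 17, 8 characters in each block.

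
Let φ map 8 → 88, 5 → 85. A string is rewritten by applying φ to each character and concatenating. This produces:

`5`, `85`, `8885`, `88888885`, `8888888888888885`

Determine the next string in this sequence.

88888888888888888888888888888885

φ(8888888888888885) expands symbol-by-symbol to 88 88 88 88 88 88 88 88 88 88 88 88 88 88 88 85; joining the 16 pieces gives the next term.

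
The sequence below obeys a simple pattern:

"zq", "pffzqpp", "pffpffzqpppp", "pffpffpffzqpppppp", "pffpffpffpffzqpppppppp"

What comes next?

pffpffpffpffpffzqpppppppppp

s(k+1) = pff·s(k)·pp, so each term gains pff as a prefix and pp as a suffix.
So the next term is pff·pffpffpffpffzqpppppppp·pp.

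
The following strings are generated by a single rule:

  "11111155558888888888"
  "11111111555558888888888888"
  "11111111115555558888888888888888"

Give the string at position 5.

Each string has the form 1^{2n} 5^{n+1} 8^{3n+1}, where the shown terms are n = 3, 4, 5.
Setting n = 7 gives 14, 8, 22 characters in each block.

11111111111111555555558888888888888888888888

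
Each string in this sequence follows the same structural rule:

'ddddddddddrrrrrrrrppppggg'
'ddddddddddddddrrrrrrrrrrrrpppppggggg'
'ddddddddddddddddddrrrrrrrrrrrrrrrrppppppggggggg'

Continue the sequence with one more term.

ddddddddddddddddddddddrrrrrrrrrrrrrrrrrrrrpppppppggggggggg

The n-th term is 4n+2 d's then 4n r's then n+2 p's then 2n-1 g's, where the shown terms are n = 2, 3, 4.
At n = 5 the blocks have lengths 22, 20, 7, 9.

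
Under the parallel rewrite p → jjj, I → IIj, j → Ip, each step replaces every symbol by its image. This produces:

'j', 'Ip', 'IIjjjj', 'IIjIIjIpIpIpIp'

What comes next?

IIjIIjIpIIjIIjIpIIjjjjIIjjjjIIjjjjIIjjjj

φ(IIjIIjIpIpIpIp) expands symbol-by-symbol to IIj IIj Ip IIj IIj Ip IIj jjj IIj jjj IIj jjj IIj jjj; joining the 14 pieces gives the next term.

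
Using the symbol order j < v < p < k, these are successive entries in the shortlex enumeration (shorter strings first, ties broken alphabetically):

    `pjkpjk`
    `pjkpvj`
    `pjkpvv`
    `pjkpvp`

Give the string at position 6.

pjkppj

Continuing the enumeration 2 steps past pjkpvp: pjkpvp → pjkpvk → (answer).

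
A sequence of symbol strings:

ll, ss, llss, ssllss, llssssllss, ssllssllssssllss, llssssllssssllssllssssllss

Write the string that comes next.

This is a Fibonacci-style word recurrence s(k) = s(k−2)·s(k−1): e.g. ll·ss = llss.
The next term joins ssllssllssssllss and llssssllssssllssllssssllss.

ssllssllssssllssllssssllssssllssllssssllss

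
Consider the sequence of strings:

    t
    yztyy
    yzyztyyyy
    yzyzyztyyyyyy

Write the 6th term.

Every step adds yz to the front and yy to the end of the previous string.
From yzyzyztyyyyyy, 2 further steps: yzyzyztyyyyyy → yzyzyzyztyyyyyyyy → (answer).

yzyzyzyzyztyyyyyyyyyy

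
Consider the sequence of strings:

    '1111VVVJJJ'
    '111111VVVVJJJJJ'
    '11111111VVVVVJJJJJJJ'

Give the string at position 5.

Reading off run lengths: 1 runs 4, 6, 8; V runs 3, 4, 5; J runs 3, 5, 7 — each is linear in n (n = 1, 2, …).
At n = 5 the blocks have lengths 12, 7, 11.

111111111111VVVVVVVJJJJJJJJJJJ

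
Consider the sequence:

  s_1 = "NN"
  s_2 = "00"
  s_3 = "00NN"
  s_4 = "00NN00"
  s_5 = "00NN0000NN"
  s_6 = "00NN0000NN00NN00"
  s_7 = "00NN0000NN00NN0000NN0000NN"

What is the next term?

Each term (from the third on) is the previous term followed by the one before it: term 3 = 00·NN = 00NN.
So term 8 is 00NN0000NN00NN0000NN0000NN·00NN0000NN00NN00.

00NN0000NN00NN0000NN0000NN00NN0000NN00NN00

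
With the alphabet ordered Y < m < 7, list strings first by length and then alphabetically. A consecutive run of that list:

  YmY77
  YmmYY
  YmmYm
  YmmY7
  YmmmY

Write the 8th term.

Stepping forward 3 times from YmmmY: YmmmY → Ymmmm → Ymmm7, then the target.

Ymm7Y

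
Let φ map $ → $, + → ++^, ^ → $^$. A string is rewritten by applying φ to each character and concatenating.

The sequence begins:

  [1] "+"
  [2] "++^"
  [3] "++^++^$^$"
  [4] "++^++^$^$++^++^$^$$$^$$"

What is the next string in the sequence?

++^++^$^$++^++^$^$$$^$$++^++^$^$++^++^$^$$$^$$$$$^$$$

Applying the rule to each of the 23 symbols of ++^++^$^$++^++^$^$$$^$$ gives the pieces ++^ ++^ $^$ ++^ ++^ $^$ $ $^$ $ ++^ ++^ $^$ ++^ ++^ $^$ $ $^$ $ $ $ $^$ $ $, which concatenate to the answer.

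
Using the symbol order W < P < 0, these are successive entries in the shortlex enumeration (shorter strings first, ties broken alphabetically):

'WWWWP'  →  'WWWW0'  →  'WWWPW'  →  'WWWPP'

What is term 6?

WWW0W

Stepping forward 2 times from WWWPP: WWWPP → WWWP0, then the target.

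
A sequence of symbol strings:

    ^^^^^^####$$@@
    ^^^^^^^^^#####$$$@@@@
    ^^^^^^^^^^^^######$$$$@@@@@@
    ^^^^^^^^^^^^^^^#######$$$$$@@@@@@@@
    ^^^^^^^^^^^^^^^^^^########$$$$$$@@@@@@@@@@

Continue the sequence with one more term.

The n-th term is 3n ^'s then n+2 #'s then n $'s then 2n-2 @'s, where the shown terms are n = 2, 3, 4, 5, 6.
For the next term, n = 7, so the run lengths are 21, 9, 7, 12.

^^^^^^^^^^^^^^^^^^^^^#########$$$$$$$@@@@@@@@@@@@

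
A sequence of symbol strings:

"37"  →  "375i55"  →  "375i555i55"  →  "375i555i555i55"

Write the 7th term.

375i555i555i555i555i555i55

Each term is the previous one with 5i55 appended.
From 375i555i555i55, 3 further steps: 375i555i555i55 → 375i555i555i555i55 → 375i555i555i555i555i55 → (answer).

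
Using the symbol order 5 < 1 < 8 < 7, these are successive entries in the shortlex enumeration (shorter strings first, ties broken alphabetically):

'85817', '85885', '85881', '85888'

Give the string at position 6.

85875

Advancing 2 positions from 85888 through 85888 → 85887 reaches term 6.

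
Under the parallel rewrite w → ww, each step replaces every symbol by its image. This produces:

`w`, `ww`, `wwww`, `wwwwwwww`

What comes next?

Apply φ to wwwwwwww symbol by symbol: w→ww, w→ww, w→ww, w→ww, w→ww, w→ww, w→ww, w→ww; joined: ww ww ww ww ww ww ww ww.

wwwwwwwwwwwwwwww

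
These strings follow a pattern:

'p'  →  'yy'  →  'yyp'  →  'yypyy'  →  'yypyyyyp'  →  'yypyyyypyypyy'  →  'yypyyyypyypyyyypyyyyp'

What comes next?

yypyyyypyypyyyypyyyypyypyyyypyypyy

Each term (from the third on) is the previous term followed by the one before it: term 3 = yy·p = yyp.
The next term joins yypyyyypyypyyyypyyyyp and yypyyyypyypyy.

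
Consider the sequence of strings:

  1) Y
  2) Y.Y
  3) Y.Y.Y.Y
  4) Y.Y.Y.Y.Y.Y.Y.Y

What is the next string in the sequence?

s(k+1) = s(k)·.·s(k) — each term doubles the last with '.' between the halves.
So the next term is two copies of Y.Y.Y.Y.Y.Y.Y.Y with '.' between the halves.

Y.Y.Y.Y.Y.Y.Y.Y.Y.Y.Y.Y.Y.Y.Y.Y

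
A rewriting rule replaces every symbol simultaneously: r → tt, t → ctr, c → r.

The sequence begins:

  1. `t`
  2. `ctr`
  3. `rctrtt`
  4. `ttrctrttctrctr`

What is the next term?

φ(ttrctrttctrctr) expands symbol-by-symbol to ctr ctr tt r ctr tt ctr ctr r ctr tt r ctr tt; joining the 14 pieces gives the next term.

ctrctrttrctrttctrctrrctrttrctrtt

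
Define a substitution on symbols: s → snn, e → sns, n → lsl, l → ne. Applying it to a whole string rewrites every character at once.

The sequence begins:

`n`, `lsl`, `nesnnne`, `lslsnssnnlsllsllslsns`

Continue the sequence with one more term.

nesnnnesnnlslsnnsnnlsllslnesnnnenesnnnenesnnnesnnlslsnn

φ(lslsnssnnlsllsllslsns) expands symbol-by-symbol to ne snn ne snn lsl snn snn lsl lsl ne snn ne ne snn ne ne snn ne snn lsl snn; joining the 21 pieces gives the next term.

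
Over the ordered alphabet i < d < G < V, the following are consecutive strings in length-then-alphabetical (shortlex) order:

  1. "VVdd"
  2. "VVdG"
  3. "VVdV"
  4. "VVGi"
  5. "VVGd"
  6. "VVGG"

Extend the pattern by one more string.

VVGV

The successor of VVGG increments the rightmost position that isn't already V and resets every position after it to i.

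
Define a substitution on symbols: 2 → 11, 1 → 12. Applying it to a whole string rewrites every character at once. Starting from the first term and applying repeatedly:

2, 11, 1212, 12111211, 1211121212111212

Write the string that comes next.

12111212121112111211121212111211

Applying the rule to each of the 16 symbols of 1211121212111212 gives the pieces 12 11 12 12 12 11 12 11 12 11 12 12 12 11 12 11, which concatenate to the answer.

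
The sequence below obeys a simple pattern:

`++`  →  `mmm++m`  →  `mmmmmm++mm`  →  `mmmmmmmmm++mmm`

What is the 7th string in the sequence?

mmmmmmmmmmmmmmmmmm++mmmmmm

Every step adds mmm to the front and m to the end of the previous string.
From mmmmmmmmm++mmm, 3 further steps: mmmmmmmmm++mmm → mmmmmmmmmmmm++mmmm → mmmmmmmmmmmmmmm++mmmmm → (answer).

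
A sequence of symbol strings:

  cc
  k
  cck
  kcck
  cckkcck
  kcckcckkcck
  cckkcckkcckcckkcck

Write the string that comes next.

kcckcckkcckcckkcckkcckcckkcck

This is a Fibonacci-style word recurrence s(k) = s(k−2)·s(k−1): e.g. cc·k = cck.
So term 8 is kcckcckkcck·cckkcckkcckcckkcck.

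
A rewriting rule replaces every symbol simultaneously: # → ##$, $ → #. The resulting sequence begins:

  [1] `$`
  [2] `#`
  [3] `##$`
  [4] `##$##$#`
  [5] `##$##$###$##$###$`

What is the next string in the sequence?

##$##$###$##$###$##$##$###$##$###$##$##$#

Replace each of the 17 characters of ##$##$###$##$###$ in place — ##$ ##$ # ##$ ##$ # ##$ ##$ ##$ # ##$ ##$ # ##$ ##$ ##$ # — and concatenate.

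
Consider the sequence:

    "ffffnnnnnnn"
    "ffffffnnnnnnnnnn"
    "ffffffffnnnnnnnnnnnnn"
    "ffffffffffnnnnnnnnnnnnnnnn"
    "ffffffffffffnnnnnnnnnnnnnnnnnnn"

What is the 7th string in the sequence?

ffffffffffffffffnnnnnnnnnnnnnnnnnnnnnnnnn

The n-th term is 2n f's then 3n+1 n's, where the shown terms are n = 2, 3, 4, 5, 6.
For term 7, n = 8, so the run lengths are 16, 25.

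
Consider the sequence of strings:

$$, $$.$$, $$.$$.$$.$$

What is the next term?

$$.$$.$$.$$.$$.$$.$$.$$

s(k+1) = s(k)·.·s(k) — each term doubles the last with '.' between the halves.
So the next term is two copies of $$.$$.$$.$$ with '.' between the halves.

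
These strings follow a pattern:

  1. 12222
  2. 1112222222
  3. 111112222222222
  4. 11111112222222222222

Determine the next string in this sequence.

1111111112222222222222222

The n-th term is 2n-1 1's then 3n+1 2's (n = 1, 2, …).
At n = 5 the blocks have lengths 9, 16.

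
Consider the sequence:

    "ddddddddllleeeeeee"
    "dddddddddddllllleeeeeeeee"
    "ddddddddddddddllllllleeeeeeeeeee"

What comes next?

Term n consists of 3n+2 d's, followed by 2n-1 l's, followed by 2n+3 e's, where the shown terms are n = 2, 3, 4.
For the next term, n = 5, so the run lengths are 17, 9, 13.

dddddddddddddddddllllllllleeeeeeeeeeeee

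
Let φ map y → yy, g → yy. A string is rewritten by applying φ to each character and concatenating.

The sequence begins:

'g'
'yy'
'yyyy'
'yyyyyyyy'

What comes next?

yyyyyyyyyyyyyyyy

Rewriting each symbol of yyyyyyyy: y→yy, y→yy, y→yy, y→yy, y→yy, y→yy, y→yy, y→yy, which concatenates to yy yy yy yy yy yy yy yy.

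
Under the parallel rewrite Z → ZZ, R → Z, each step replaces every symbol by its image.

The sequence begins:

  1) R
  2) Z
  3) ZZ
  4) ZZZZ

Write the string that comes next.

Rewriting each symbol of ZZZZ: Z→ZZ, Z→ZZ, Z→ZZ, Z→ZZ, which concatenates to ZZ ZZ ZZ ZZ.

ZZZZZZZZ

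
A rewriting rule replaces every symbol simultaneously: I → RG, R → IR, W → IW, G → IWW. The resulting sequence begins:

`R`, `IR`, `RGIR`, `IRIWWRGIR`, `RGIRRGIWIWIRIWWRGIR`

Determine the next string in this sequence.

Rewriting the 19 symbols of RGIRRGIWIWIRIWWRGIR one by one yields IR IWW RG IR IR IWW RG IW RG IW RG IR RG IW IW IR IWW RG IR; concatenated:

IRIWWRGIRIRIWWRGIWRGIWRGIRRGIWIWIRIWWRGIR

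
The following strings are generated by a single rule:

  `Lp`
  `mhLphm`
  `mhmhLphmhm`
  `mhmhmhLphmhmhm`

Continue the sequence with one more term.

mhmhmhmhLphmhmhmhm

Each term wraps the previous one in mh on the left and hm on the right.
One more step from mhmhmhLphmhmhm gives the answer.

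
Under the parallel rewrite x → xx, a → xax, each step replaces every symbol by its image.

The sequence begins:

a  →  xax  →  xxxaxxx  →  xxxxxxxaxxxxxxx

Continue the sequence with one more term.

xxxxxxxxxxxxxxxaxxxxxxxxxxxxxxx

Replace each of the 15 characters of xxxxxxxaxxxxxxx in place — xx xx xx xx xx xx xx xax xx xx xx xx xx xx xx — and concatenate.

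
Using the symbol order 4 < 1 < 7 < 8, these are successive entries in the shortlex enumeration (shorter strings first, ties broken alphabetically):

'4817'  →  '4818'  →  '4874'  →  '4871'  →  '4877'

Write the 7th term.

Advancing 2 positions from 4877 through 4877 → 4878 reaches term 7.

4884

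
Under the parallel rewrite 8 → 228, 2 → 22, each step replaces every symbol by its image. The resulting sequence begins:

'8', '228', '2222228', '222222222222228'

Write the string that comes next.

2222222222222222222222222222228

φ(222222222222228) expands symbol-by-symbol to 22 22 22 22 22 22 22 22 22 22 22 22 22 22 228; joining the 15 pieces gives the next term.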